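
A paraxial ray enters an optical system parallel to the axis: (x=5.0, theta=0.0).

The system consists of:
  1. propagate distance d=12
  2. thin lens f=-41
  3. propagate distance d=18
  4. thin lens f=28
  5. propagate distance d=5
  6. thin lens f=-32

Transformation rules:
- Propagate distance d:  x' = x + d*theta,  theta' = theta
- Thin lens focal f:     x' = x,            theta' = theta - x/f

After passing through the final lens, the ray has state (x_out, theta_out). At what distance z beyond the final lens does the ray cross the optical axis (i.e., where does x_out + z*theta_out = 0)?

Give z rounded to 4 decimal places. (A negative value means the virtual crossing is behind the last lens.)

Answer: -94.8594

Derivation:
Initial: x=5.0000 theta=0.0000
After 1 (propagate distance d=12): x=5.0000 theta=0.0000
After 2 (thin lens f=-41): x=5.0000 theta=5/41 (≈0.1220)
After 3 (propagate distance d=18): x=295/41 (≈7.1951) theta=5/41 (≈0.1220)
After 4 (thin lens f=28): x=295/41 (≈7.1951) theta=-155/1148 (≈-0.1350)
After 5 (propagate distance d=5): x=7485/1148 (≈6.5200) theta=-155/1148 (≈-0.1350)
After 6 (thin lens f=-32): x=7485/1148 (≈6.5200) theta=2525/36736 (≈0.0687)
z_focus = -x_out/theta_out = -(7485/1148)/(2525/36736) = -47904/505 ≈ -94.8594
Rounded to 4 decimal places: z = -94.8594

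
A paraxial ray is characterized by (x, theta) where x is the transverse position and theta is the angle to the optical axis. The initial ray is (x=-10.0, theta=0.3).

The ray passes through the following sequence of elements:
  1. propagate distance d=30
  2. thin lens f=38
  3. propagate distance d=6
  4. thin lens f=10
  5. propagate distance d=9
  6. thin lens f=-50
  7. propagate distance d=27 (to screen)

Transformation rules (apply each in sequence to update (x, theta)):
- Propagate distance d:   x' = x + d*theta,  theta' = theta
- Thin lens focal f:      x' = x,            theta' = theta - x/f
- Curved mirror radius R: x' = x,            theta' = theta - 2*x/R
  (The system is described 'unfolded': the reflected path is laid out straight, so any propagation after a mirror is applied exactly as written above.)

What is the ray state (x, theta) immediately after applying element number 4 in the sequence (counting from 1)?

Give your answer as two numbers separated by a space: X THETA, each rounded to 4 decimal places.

Initial: x=-10.0000 theta=0.3000
After 1 (propagate distance d=30): x=-1.0000 theta=0.3000
After 2 (thin lens f=38): x=-1.0000 theta=31/95 (≈0.3263)
After 3 (propagate distance d=6): x=91/95 (≈0.9579) theta=31/95 (≈0.3263)
After 4 (thin lens f=10): x=91/95 (≈0.9579) theta=219/950 (≈0.2305)
Rounded to 4 decimal places: x = 0.9579, theta = 0.2305

Answer: 0.9579 0.2305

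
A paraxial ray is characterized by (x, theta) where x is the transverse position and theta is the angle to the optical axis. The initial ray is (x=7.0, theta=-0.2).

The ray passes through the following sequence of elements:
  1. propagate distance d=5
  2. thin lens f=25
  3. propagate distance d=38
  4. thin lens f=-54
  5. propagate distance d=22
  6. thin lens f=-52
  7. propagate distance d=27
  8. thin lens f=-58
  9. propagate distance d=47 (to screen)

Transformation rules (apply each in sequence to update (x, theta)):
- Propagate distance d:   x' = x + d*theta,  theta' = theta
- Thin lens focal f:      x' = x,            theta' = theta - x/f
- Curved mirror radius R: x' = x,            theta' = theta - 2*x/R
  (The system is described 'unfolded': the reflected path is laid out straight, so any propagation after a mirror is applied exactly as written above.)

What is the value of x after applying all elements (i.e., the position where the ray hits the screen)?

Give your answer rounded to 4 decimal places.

Answer: -151.7252

Derivation:
Initial: x=7.0000 theta=-0.2000
After 1 (propagate distance d=5): x=6.0000 theta=-0.2000
After 2 (thin lens f=25): x=6.0000 theta=-0.4400
After 3 (propagate distance d=38): x=-10.7200 theta=-0.4400
After 4 (thin lens f=-54): x=-10.7200 theta=-431/675 (≈-0.6385)
After 5 (propagate distance d=22): x=-16718/675 (≈-24.7674) theta=-431/675 (≈-0.6385)
After 6 (thin lens f=-52): x=-16718/675 (≈-24.7674) theta=-301/270 (≈-1.1148)
After 7 (propagate distance d=27): x=-74071/1350 (≈-54.8674) theta=-301/270 (≈-1.1148)
After 8 (thin lens f=-58): x=-74071/1350 (≈-54.8674) theta=-17929/8700 (≈-2.0608)
After 9 (propagate distance d=47 (to screen)): x=-2376017/15660 (≈-151.7252) theta=-17929/8700 (≈-2.0608)
Rounded to 4 decimal places: x = -151.7252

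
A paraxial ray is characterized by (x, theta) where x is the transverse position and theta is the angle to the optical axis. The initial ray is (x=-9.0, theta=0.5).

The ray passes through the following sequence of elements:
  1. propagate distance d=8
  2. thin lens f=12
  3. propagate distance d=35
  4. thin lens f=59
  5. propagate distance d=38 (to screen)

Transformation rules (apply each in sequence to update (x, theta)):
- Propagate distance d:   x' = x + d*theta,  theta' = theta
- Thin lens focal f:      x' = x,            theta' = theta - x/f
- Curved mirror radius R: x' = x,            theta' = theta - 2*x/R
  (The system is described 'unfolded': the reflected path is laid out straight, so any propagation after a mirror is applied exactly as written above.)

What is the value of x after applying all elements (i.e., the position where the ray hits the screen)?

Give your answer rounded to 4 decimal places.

Answer: 44.4732

Derivation:
Initial: x=-9.0000 theta=0.5000
After 1 (propagate distance d=8): x=-5.0000 theta=0.5000
After 2 (thin lens f=12): x=-5.0000 theta=11/12 (≈0.9167)
After 3 (propagate distance d=35): x=325/12 (≈27.0833) theta=11/12 (≈0.9167)
After 4 (thin lens f=59): x=325/12 (≈27.0833) theta=27/59 (≈0.4576)
After 5 (propagate distance d=38 (to screen)): x=31487/708 (≈44.4732) theta=27/59 (≈0.4576)
Rounded to 4 decimal places: x = 44.4732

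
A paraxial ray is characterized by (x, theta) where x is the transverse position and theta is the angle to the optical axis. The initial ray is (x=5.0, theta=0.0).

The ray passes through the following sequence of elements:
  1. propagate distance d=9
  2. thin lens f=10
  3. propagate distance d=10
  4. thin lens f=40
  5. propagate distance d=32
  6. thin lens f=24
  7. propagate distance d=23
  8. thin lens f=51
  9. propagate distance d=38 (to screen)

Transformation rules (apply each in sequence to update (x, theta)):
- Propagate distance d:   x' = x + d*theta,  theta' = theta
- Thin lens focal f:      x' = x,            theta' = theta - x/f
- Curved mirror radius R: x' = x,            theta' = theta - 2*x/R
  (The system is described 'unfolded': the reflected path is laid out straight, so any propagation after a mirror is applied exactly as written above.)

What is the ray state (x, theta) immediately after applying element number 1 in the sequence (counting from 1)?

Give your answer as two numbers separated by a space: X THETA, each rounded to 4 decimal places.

Answer: 5.0000 0.0000

Derivation:
Initial: x=5.0000 theta=0.0000
After 1 (propagate distance d=9): x=5.0000 theta=0.0000
Rounded to 4 decimal places: x = 5.0000, theta = 0.0000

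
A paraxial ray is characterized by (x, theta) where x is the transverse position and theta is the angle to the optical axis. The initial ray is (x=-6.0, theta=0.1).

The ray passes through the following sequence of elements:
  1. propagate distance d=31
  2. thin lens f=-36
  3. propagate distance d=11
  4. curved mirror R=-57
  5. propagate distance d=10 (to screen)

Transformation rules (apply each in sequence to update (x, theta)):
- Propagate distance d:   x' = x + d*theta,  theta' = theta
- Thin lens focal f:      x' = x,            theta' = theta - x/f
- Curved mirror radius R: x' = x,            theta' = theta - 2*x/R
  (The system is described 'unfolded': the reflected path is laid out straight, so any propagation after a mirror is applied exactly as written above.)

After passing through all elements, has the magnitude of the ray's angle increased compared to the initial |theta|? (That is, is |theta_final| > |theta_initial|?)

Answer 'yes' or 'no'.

Initial: x=-6.0000 theta=0.1000
After 1 (propagate distance d=31): x=-2.9000 theta=0.1000
After 2 (thin lens f=-36): x=-2.9000 theta=7/360 (≈0.0194)
After 3 (propagate distance d=11): x=-967/360 (≈-2.6861) theta=7/360 (≈0.0194)
After 4 (curved mirror R=-57): x=-967/360 (≈-2.6861) theta=-307/4104 (≈-0.0748)
After 5 (propagate distance d=10 (to screen)): x=-70469/20520 (≈-3.4342) theta=-307/4104 (≈-0.0748)
|theta_initial|=0.1000 |theta_final|=307/4104 (≈0.0748) -> not increased

Answer: no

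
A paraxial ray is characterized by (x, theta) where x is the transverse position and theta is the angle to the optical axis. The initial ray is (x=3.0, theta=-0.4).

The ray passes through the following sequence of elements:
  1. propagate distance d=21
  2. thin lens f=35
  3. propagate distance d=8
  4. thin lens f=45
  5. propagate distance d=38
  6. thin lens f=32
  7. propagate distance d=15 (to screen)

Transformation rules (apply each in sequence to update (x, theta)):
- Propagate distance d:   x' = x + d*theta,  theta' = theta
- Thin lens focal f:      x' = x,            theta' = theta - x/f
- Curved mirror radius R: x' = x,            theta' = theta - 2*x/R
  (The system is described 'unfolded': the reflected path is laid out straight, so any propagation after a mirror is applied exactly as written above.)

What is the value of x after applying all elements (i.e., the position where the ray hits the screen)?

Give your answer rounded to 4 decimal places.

Answer: -6.7995

Derivation:
Initial: x=3.0000 theta=-0.4000
After 1 (propagate distance d=21): x=-5.4000 theta=-0.4000
After 2 (thin lens f=35): x=-5.4000 theta=-43/175 (≈-0.2457)
After 3 (propagate distance d=8): x=-1289/175 (≈-7.3657) theta=-43/175 (≈-0.2457)
After 4 (thin lens f=45): x=-1289/175 (≈-7.3657) theta=-646/7875 (≈-0.0820)
After 5 (propagate distance d=38): x=-82553/7875 (≈-10.4829) theta=-646/7875 (≈-0.0820)
After 6 (thin lens f=32): x=-82553/7875 (≈-10.4829) theta=20627/84000 (≈0.2456)
After 7 (propagate distance d=15 (to screen)): x=-244783/36000 (≈-6.7995) theta=20627/84000 (≈0.2456)
Rounded to 4 decimal places: x = -6.7995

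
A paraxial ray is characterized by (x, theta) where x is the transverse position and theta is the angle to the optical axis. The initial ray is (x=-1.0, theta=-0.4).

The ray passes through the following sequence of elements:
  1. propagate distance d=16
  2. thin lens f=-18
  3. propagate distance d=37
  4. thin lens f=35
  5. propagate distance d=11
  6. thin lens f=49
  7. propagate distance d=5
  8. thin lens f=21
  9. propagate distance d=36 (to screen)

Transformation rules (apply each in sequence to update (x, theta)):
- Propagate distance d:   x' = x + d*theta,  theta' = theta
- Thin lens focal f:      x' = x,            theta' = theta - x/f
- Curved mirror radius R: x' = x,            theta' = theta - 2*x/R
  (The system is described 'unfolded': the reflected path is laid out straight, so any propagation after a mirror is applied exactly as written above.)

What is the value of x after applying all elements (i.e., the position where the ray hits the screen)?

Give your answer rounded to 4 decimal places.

Answer: 55.9386

Derivation:
Initial: x=-1.0000 theta=-0.4000
After 1 (propagate distance d=16): x=-7.4000 theta=-0.4000
After 2 (thin lens f=-18): x=-7.4000 theta=-73/90 (≈-0.8111)
After 3 (propagate distance d=37): x=-3367/90 (≈-37.4111) theta=-73/90 (≈-0.8111)
After 4 (thin lens f=35): x=-3367/90 (≈-37.4111) theta=58/225 (≈0.2578)
After 5 (propagate distance d=11): x=-15559/450 (≈-34.5756) theta=58/225 (≈0.2578)
After 6 (thin lens f=49): x=-15559/450 (≈-34.5756) theta=7081/7350 (≈0.9634)
After 7 (propagate distance d=5): x=-328088/11025 (≈-29.7585) theta=7081/7350 (≈0.9634)
After 8 (thin lens f=21): x=-328088/11025 (≈-29.7585) theta=1102279/463050 (≈2.3805)
After 9 (propagate distance d=36 (to screen)): x=4317058/77175 (≈55.9386) theta=1102279/463050 (≈2.3805)
Rounded to 4 decimal places: x = 55.9386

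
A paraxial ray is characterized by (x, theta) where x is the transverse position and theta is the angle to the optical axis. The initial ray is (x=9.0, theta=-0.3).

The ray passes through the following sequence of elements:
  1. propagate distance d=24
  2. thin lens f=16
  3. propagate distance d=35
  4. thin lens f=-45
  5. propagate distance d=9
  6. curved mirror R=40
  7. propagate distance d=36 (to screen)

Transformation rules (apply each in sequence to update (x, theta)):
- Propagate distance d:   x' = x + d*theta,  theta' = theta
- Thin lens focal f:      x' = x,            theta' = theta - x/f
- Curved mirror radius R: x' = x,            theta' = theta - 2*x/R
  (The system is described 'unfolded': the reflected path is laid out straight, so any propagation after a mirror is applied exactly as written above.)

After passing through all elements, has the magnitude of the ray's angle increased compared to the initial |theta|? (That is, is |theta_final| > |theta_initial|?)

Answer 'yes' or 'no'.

Answer: no

Derivation:
Initial: x=9.0000 theta=-0.3000
After 1 (propagate distance d=24): x=1.8000 theta=-0.3000
After 2 (thin lens f=16): x=1.8000 theta=-0.4125
After 3 (propagate distance d=35): x=-12.6375 theta=-0.4125
After 4 (thin lens f=-45): x=-12.6375 theta=-52/75 (≈-0.6933)
After 5 (propagate distance d=9): x=-18.8775 theta=-52/75 (≈-0.6933)
After 6 (curved mirror R=40): x=-18.8775 theta=6013/24000 (≈0.2505)
After 7 (propagate distance d=36 (to screen)): x=-9.8580 theta=6013/24000 (≈0.2505)
|theta_initial|=0.3000 |theta_final|=6013/24000 (≈0.2505) -> not increased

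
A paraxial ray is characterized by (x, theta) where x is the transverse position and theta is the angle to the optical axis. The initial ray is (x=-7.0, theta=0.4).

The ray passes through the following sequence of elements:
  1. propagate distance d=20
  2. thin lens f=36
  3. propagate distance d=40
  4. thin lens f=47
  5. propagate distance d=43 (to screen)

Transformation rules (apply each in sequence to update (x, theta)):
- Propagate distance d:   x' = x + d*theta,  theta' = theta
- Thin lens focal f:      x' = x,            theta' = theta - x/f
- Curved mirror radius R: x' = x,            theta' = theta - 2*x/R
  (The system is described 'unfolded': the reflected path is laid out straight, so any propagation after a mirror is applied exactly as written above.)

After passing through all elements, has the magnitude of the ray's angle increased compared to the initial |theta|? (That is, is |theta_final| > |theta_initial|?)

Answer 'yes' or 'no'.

Answer: no

Derivation:
Initial: x=-7.0000 theta=0.4000
After 1 (propagate distance d=20): x=1.0000 theta=0.4000
After 2 (thin lens f=36): x=1.0000 theta=67/180 (≈0.3722)
After 3 (propagate distance d=40): x=143/9 (≈15.8889) theta=67/180 (≈0.3722)
After 4 (thin lens f=47): x=143/9 (≈15.8889) theta=289/8460 (≈0.0342)
After 5 (propagate distance d=43 (to screen)): x=48949/2820 (≈17.3578) theta=289/8460 (≈0.0342)
|theta_initial|=0.4000 |theta_final|=289/8460 (≈0.0342) -> not increased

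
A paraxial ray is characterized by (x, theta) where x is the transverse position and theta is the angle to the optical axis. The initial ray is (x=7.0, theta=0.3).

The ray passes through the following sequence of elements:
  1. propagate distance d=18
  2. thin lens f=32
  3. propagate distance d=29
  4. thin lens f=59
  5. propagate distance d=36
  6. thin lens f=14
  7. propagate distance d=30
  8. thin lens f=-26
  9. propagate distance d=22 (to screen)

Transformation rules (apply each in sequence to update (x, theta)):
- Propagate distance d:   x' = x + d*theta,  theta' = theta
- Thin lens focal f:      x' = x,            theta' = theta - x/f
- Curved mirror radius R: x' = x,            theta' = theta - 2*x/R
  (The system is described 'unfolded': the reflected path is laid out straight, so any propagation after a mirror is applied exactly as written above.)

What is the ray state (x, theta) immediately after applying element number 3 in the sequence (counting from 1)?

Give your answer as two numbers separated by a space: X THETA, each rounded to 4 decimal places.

Answer: 9.8625 -0.0875

Derivation:
Initial: x=7.0000 theta=0.3000
After 1 (propagate distance d=18): x=12.4000 theta=0.3000
After 2 (thin lens f=32): x=12.4000 theta=-0.0875
After 3 (propagate distance d=29): x=9.8625 theta=-0.0875
Rounded to 4 decimal places: x = 9.8625, theta = -0.0875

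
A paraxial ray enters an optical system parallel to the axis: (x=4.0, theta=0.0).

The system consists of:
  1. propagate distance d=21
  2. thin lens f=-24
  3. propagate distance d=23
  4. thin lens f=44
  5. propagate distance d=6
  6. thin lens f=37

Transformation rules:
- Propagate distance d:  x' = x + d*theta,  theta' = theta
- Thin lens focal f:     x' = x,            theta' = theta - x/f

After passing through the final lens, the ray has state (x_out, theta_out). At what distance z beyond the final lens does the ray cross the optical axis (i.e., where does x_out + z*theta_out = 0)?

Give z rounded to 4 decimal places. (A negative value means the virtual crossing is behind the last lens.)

Initial: x=4.0000 theta=0.0000
After 1 (propagate distance d=21): x=4.0000 theta=0.0000
After 2 (thin lens f=-24): x=4.0000 theta=1/6 (≈0.1667)
After 3 (propagate distance d=23): x=47/6 (≈7.8333) theta=1/6 (≈0.1667)
After 4 (thin lens f=44): x=47/6 (≈7.8333) theta=-1/88 (≈-0.0114)
After 5 (propagate distance d=6): x=1025/132 (≈7.7652) theta=-1/88 (≈-0.0114)
After 6 (thin lens f=37): x=1025/132 (≈7.7652) theta=-2161/9768 (≈-0.2212)
z_focus = -x_out/theta_out = -(1025/132)/(-2161/9768) = 75850/2161 ≈ 35.0995
Rounded to 4 decimal places: z = 35.0995

Answer: 35.0995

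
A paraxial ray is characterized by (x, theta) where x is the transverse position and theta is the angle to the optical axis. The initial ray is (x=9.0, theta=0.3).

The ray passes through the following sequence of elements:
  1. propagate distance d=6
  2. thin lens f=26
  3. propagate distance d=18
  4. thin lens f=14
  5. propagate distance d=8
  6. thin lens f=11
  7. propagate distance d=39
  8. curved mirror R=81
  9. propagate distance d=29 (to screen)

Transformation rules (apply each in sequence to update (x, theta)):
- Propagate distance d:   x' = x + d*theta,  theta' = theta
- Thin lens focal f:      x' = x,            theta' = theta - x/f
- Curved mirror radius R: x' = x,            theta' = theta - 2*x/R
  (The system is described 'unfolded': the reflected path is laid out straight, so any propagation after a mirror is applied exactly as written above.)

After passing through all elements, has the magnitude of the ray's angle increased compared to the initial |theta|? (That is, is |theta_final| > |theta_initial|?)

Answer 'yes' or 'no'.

Answer: no

Derivation:
Initial: x=9.0000 theta=0.3000
After 1 (propagate distance d=6): x=10.8000 theta=0.3000
After 2 (thin lens f=26): x=10.8000 theta=-3/26 (≈-0.1154)
After 3 (propagate distance d=18): x=567/65 (≈8.7231) theta=-3/26 (≈-0.1154)
After 4 (thin lens f=14): x=567/65 (≈8.7231) theta=-48/65 (≈-0.7385)
After 5 (propagate distance d=8): x=183/65 (≈2.8154) theta=-48/65 (≈-0.7385)
After 6 (thin lens f=11): x=183/65 (≈2.8154) theta=-711/715 (≈-0.9944)
After 7 (propagate distance d=39): x=-25716/715 (≈-35.9664) theta=-711/715 (≈-0.9944)
After 8 (curved mirror R=81): x=-25716/715 (≈-35.9664) theta=-2053/19305 (≈-0.1063)
After 9 (propagate distance d=29 (to screen)): x=-753869/19305 (≈-39.0505) theta=-2053/19305 (≈-0.1063)
|theta_initial|=0.3000 |theta_final|=2053/19305 (≈0.1063) -> not increased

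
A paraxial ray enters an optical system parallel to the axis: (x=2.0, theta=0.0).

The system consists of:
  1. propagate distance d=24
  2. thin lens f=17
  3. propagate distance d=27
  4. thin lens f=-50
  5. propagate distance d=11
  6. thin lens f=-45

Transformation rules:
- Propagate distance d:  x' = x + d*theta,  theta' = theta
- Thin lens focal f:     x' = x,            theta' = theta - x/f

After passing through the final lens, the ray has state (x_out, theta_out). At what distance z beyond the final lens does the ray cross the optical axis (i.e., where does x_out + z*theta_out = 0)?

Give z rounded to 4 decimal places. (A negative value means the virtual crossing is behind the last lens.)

Initial: x=2.0000 theta=0.0000
After 1 (propagate distance d=24): x=2.0000 theta=0.0000
After 2 (thin lens f=17): x=2.0000 theta=-2/17 (≈-0.1176)
After 3 (propagate distance d=27): x=-20/17 (≈-1.1765) theta=-2/17 (≈-0.1176)
After 4 (thin lens f=-50): x=-20/17 (≈-1.1765) theta=-12/85 (≈-0.1412)
After 5 (propagate distance d=11): x=-232/85 (≈-2.7294) theta=-12/85 (≈-0.1412)
After 6 (thin lens f=-45): x=-232/85 (≈-2.7294) theta=-772/3825 (≈-0.2018)
z_focus = -x_out/theta_out = -(-232/85)/(-772/3825) = -2610/193 ≈ -13.5233
Rounded to 4 decimal places: z = -13.5233

Answer: -13.5233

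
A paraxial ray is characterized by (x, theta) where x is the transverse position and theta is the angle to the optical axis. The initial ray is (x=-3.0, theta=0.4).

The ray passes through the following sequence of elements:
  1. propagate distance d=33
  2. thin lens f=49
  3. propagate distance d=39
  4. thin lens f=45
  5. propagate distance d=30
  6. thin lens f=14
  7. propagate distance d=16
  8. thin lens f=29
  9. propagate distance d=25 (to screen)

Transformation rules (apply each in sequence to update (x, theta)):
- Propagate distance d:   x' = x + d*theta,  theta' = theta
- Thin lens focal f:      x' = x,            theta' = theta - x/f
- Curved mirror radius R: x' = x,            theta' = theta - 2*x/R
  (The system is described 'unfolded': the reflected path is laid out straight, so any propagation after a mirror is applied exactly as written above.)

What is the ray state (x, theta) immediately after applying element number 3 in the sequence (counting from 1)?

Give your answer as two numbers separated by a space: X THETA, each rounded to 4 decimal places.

Initial: x=-3.0000 theta=0.4000
After 1 (propagate distance d=33): x=10.2000 theta=0.4000
After 2 (thin lens f=49): x=10.2000 theta=47/245 (≈0.1918)
After 3 (propagate distance d=39): x=4332/245 (≈17.6816) theta=47/245 (≈0.1918)
Rounded to 4 decimal places: x = 17.6816, theta = 0.1918

Answer: 17.6816 0.1918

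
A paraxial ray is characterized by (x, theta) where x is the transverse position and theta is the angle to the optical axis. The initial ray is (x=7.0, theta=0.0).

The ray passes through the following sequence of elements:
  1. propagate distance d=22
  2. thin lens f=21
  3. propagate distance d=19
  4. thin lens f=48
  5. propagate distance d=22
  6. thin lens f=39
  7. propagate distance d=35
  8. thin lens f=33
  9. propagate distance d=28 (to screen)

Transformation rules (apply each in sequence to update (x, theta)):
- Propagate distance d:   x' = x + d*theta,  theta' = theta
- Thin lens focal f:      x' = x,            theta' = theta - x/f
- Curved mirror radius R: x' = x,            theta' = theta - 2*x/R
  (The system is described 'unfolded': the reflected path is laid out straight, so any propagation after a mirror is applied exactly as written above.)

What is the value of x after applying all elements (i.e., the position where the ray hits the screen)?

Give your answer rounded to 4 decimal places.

Answer: -6.6662

Derivation:
Initial: x=7.0000 theta=0.0000
After 1 (propagate distance d=22): x=7.0000 theta=0.0000
After 2 (thin lens f=21): x=7.0000 theta=-1/3 (≈-0.3333)
After 3 (propagate distance d=19): x=2/3 (≈0.6667) theta=-1/3 (≈-0.3333)
After 4 (thin lens f=48): x=2/3 (≈0.6667) theta=-25/72 (≈-0.3472)
After 5 (propagate distance d=22): x=-251/36 (≈-6.9722) theta=-25/72 (≈-0.3472)
After 6 (thin lens f=39): x=-251/36 (≈-6.9722) theta=-473/2808 (≈-0.1684)
After 7 (propagate distance d=35): x=-36133/2808 (≈-12.8679) theta=-473/2808 (≈-0.1684)
After 8 (thin lens f=33): x=-36133/2808 (≈-12.8679) theta=5131/23166 (≈0.2215)
After 9 (propagate distance d=28 (to screen)): x=-617717/92664 (≈-6.6662) theta=5131/23166 (≈0.2215)
Rounded to 4 decimal places: x = -6.6662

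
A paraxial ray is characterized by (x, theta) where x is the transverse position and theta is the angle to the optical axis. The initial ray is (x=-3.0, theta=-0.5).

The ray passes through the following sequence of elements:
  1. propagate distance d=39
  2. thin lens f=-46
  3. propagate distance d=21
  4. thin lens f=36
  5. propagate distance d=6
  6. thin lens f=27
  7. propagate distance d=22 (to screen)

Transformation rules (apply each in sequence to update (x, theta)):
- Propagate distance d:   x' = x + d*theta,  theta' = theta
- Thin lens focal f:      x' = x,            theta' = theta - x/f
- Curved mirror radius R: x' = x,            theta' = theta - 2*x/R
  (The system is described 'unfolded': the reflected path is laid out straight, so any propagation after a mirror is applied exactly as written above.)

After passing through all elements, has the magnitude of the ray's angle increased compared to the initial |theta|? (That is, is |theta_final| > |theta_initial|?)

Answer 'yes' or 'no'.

Answer: yes

Derivation:
Initial: x=-3.0000 theta=-0.5000
After 1 (propagate distance d=39): x=-22.5000 theta=-0.5000
After 2 (thin lens f=-46): x=-22.5000 theta=-91/92 (≈-0.9891)
After 3 (propagate distance d=21): x=-3981/92 (≈-43.2717) theta=-91/92 (≈-0.9891)
After 4 (thin lens f=36): x=-3981/92 (≈-43.2717) theta=235/1104 (≈0.2129)
After 5 (propagate distance d=6): x=-7727/184 (≈-41.9946) theta=235/1104 (≈0.2129)
After 6 (thin lens f=27): x=-7727/184 (≈-41.9946) theta=17569/9936 (≈1.7682)
After 7 (propagate distance d=22 (to screen)): x=-7685/2484 (≈-3.0938) theta=17569/9936 (≈1.7682)
|theta_initial|=0.5000 |theta_final|=17569/9936 (≈1.7682) -> increased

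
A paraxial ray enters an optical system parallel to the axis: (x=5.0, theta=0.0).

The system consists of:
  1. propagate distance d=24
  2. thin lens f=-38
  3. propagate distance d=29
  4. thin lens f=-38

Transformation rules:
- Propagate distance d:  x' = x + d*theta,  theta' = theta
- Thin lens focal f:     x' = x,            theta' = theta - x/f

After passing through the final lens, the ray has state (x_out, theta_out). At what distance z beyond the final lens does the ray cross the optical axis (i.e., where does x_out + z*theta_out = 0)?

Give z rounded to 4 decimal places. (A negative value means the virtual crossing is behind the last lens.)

Answer: -24.2476

Derivation:
Initial: x=5.0000 theta=0.0000
After 1 (propagate distance d=24): x=5.0000 theta=0.0000
After 2 (thin lens f=-38): x=5.0000 theta=5/38 (≈0.1316)
After 3 (propagate distance d=29): x=335/38 (≈8.8158) theta=5/38 (≈0.1316)
After 4 (thin lens f=-38): x=335/38 (≈8.8158) theta=525/1444 (≈0.3636)
z_focus = -x_out/theta_out = -(335/38)/(525/1444) = -2546/105 ≈ -24.2476
Rounded to 4 decimal places: z = -24.2476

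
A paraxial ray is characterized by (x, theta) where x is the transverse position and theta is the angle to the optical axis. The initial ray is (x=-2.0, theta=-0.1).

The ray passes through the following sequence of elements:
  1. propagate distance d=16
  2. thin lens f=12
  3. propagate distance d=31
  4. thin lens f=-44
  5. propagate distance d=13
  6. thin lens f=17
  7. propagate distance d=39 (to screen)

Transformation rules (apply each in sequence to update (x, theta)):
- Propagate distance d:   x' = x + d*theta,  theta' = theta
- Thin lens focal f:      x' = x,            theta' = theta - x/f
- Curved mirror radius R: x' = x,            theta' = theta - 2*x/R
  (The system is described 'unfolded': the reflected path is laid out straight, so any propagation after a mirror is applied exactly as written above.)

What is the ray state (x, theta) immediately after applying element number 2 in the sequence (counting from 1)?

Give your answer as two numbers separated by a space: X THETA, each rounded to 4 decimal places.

Answer: -3.6000 0.2000

Derivation:
Initial: x=-2.0000 theta=-0.1000
After 1 (propagate distance d=16): x=-3.6000 theta=-0.1000
After 2 (thin lens f=12): x=-3.6000 theta=0.2000
Rounded to 4 decimal places: x = -3.6000, theta = 0.2000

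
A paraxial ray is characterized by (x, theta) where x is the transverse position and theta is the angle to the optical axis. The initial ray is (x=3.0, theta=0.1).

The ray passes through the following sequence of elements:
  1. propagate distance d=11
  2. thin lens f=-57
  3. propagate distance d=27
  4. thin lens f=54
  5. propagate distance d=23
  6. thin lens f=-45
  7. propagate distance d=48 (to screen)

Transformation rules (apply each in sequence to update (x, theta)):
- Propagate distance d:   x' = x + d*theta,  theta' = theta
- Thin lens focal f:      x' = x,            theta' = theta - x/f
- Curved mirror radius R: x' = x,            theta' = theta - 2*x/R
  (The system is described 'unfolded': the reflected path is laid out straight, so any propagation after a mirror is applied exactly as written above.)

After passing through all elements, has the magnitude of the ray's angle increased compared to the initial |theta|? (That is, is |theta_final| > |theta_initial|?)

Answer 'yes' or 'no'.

Answer: yes

Derivation:
Initial: x=3.0000 theta=0.1000
After 1 (propagate distance d=11): x=4.1000 theta=0.1000
After 2 (thin lens f=-57): x=4.1000 theta=49/285 (≈0.1719)
After 3 (propagate distance d=27): x=1661/190 (≈8.7421) theta=49/285 (≈0.1719)
After 4 (thin lens f=54): x=1661/190 (≈8.7421) theta=103/10260 (≈0.0100)
After 5 (propagate distance d=23): x=92063/10260 (≈8.9730) theta=103/10260 (≈0.0100)
After 6 (thin lens f=-45): x=92063/10260 (≈8.9730) theta=48349/230850 (≈0.2094)
After 7 (propagate distance d=48 (to screen)): x=2928113/153900 (≈19.0261) theta=48349/230850 (≈0.2094)
|theta_initial|=0.1000 |theta_final|=48349/230850 (≈0.2094) -> increased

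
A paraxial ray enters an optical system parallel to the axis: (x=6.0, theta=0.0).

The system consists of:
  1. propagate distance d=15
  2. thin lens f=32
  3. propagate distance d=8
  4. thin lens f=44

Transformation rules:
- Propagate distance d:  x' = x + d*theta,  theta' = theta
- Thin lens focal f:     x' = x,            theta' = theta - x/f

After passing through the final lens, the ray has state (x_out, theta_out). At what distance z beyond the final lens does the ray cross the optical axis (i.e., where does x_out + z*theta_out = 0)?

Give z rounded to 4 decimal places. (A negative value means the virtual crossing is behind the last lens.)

Answer: 15.5294

Derivation:
Initial: x=6.0000 theta=0.0000
After 1 (propagate distance d=15): x=6.0000 theta=0.0000
After 2 (thin lens f=32): x=6.0000 theta=-0.1875
After 3 (propagate distance d=8): x=4.5000 theta=-0.1875
After 4 (thin lens f=44): x=4.5000 theta=-51/176 (≈-0.2898)
z_focus = -x_out/theta_out = -(4.5000)/(-51/176) = 264/17 ≈ 15.5294
Rounded to 4 decimal places: z = 15.5294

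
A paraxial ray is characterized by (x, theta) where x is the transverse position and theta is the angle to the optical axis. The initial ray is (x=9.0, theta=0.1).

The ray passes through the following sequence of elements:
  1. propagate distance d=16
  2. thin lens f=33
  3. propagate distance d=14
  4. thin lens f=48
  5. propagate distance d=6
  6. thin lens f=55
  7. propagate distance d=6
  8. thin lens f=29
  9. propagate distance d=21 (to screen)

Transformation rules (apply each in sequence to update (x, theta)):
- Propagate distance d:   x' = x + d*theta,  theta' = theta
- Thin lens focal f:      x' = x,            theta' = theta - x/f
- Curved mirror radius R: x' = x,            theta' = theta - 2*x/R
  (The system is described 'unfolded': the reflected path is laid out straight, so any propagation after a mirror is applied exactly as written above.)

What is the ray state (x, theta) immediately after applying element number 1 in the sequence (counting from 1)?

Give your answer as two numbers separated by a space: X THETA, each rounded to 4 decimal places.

Answer: 10.6000 0.1000

Derivation:
Initial: x=9.0000 theta=0.1000
After 1 (propagate distance d=16): x=10.6000 theta=0.1000
Rounded to 4 decimal places: x = 10.6000, theta = 0.1000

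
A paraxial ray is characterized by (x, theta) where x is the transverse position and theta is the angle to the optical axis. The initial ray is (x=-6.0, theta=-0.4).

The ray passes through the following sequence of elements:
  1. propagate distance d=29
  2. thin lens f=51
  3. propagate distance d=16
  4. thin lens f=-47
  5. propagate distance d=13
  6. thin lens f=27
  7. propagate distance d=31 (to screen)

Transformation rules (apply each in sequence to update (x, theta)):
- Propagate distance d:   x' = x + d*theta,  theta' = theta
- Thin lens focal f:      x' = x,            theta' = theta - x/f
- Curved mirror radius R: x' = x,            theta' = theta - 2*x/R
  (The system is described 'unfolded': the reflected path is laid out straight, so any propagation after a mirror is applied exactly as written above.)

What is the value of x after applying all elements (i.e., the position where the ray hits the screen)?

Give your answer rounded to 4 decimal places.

Initial: x=-6.0000 theta=-0.4000
After 1 (propagate distance d=29): x=-17.6000 theta=-0.4000
After 2 (thin lens f=51): x=-17.6000 theta=-14/255 (≈-0.0549)
After 3 (propagate distance d=16): x=-4712/255 (≈-18.4784) theta=-14/255 (≈-0.0549)
After 4 (thin lens f=-47): x=-4712/255 (≈-18.4784) theta=-358/799 (≈-0.4481)
After 5 (propagate distance d=13): x=-291274/11985 (≈-24.3032) theta=-358/799 (≈-0.4481)
After 6 (thin lens f=27): x=-291274/11985 (≈-24.3032) theta=146284/323595 (≈0.4521)
After 7 (propagate distance d=31 (to screen)): x=-3329594/323595 (≈-10.2894) theta=146284/323595 (≈0.4521)
Rounded to 4 decimal places: x = -10.2894

Answer: -10.2894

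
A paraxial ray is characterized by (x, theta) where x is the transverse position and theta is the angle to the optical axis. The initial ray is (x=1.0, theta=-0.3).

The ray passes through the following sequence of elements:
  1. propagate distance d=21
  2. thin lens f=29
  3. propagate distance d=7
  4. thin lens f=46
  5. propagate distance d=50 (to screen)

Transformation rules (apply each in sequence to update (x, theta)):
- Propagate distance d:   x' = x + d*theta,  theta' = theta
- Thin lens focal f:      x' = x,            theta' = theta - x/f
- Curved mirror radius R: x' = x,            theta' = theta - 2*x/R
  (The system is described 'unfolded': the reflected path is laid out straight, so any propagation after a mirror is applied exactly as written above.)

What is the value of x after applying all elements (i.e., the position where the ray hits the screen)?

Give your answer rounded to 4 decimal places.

Answer: -5.3298

Derivation:
Initial: x=1.0000 theta=-0.3000
After 1 (propagate distance d=21): x=-5.3000 theta=-0.3000
After 2 (thin lens f=29): x=-5.3000 theta=-17/145 (≈-0.1172)
After 3 (propagate distance d=7): x=-355/58 (≈-6.1207) theta=-17/145 (≈-0.1172)
After 4 (thin lens f=46): x=-355/58 (≈-6.1207) theta=211/13340 (≈0.0158)
After 5 (propagate distance d=50 (to screen)): x=-3555/667 (≈-5.3298) theta=211/13340 (≈0.0158)
Rounded to 4 decimal places: x = -5.3298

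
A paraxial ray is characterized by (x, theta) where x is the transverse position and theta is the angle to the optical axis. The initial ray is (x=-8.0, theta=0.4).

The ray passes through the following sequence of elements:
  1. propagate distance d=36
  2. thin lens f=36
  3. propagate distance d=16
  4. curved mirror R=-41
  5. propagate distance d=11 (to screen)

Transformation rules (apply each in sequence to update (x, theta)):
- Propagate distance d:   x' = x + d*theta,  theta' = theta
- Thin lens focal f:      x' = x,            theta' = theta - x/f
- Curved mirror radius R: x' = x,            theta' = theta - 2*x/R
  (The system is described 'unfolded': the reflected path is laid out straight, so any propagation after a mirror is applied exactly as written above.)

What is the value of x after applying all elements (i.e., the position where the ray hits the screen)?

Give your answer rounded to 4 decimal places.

Answer: 17.7420

Derivation:
Initial: x=-8.0000 theta=0.4000
After 1 (propagate distance d=36): x=6.4000 theta=0.4000
After 2 (thin lens f=36): x=6.4000 theta=2/9 (≈0.2222)
After 3 (propagate distance d=16): x=448/45 (≈9.9556) theta=2/9 (≈0.2222)
After 4 (curved mirror R=-41): x=448/45 (≈9.9556) theta=1306/1845 (≈0.7079)
After 5 (propagate distance d=11 (to screen)): x=32734/1845 (≈17.7420) theta=1306/1845 (≈0.7079)
Rounded to 4 decimal places: x = 17.7420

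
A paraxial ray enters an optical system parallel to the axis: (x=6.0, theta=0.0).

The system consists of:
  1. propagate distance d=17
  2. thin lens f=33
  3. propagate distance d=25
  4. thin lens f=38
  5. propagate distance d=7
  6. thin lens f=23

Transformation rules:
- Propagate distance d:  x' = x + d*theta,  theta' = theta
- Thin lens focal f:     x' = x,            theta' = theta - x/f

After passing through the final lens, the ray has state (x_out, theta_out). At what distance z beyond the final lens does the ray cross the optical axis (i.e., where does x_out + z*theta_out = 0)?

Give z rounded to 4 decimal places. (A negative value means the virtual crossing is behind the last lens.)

Answer: -0.3981

Derivation:
Initial: x=6.0000 theta=0.0000
After 1 (propagate distance d=17): x=6.0000 theta=0.0000
After 2 (thin lens f=33): x=6.0000 theta=-2/11 (≈-0.1818)
After 3 (propagate distance d=25): x=16/11 (≈1.4545) theta=-2/11 (≈-0.1818)
After 4 (thin lens f=38): x=16/11 (≈1.4545) theta=-46/209 (≈-0.2201)
After 5 (propagate distance d=7): x=-18/209 (≈-0.0861) theta=-46/209 (≈-0.2201)
After 6 (thin lens f=23): x=-18/209 (≈-0.0861) theta=-1040/4807 (≈-0.2164)
z_focus = -x_out/theta_out = -(-18/209)/(-1040/4807) = -207/520 ≈ -0.3981
Rounded to 4 decimal places: z = -0.3981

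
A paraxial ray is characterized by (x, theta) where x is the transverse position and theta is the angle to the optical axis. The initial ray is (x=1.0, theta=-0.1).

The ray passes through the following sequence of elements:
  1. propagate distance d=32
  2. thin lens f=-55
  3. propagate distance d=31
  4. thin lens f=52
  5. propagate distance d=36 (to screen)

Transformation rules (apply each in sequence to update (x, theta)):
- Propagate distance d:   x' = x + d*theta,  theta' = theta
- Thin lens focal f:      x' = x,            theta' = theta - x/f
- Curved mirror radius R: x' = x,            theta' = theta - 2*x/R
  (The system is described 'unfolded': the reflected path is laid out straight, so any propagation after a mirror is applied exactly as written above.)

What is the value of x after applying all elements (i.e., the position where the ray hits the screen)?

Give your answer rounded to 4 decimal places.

Initial: x=1.0000 theta=-0.1000
After 1 (propagate distance d=32): x=-2.2000 theta=-0.1000
After 2 (thin lens f=-55): x=-2.2000 theta=-0.1400
After 3 (propagate distance d=31): x=-6.5400 theta=-0.1400
After 4 (thin lens f=52): x=-6.5400 theta=-37/2600 (≈-0.0142)
After 5 (propagate distance d=36 (to screen)): x=-2292/325 (≈-7.0523) theta=-37/2600 (≈-0.0142)
Rounded to 4 decimal places: x = -7.0523

Answer: -7.0523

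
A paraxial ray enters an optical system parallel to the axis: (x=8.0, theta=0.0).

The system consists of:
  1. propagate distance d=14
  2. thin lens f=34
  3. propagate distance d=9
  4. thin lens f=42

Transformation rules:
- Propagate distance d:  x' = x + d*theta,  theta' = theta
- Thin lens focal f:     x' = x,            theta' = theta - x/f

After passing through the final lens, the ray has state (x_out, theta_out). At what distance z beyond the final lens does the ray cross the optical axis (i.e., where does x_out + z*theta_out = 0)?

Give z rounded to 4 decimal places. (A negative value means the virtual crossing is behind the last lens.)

Answer: 15.6716

Derivation:
Initial: x=8.0000 theta=0.0000
After 1 (propagate distance d=14): x=8.0000 theta=0.0000
After 2 (thin lens f=34): x=8.0000 theta=-4/17 (≈-0.2353)
After 3 (propagate distance d=9): x=100/17 (≈5.8824) theta=-4/17 (≈-0.2353)
After 4 (thin lens f=42): x=100/17 (≈5.8824) theta=-134/357 (≈-0.3754)
z_focus = -x_out/theta_out = -(100/17)/(-134/357) = 1050/67 ≈ 15.6716
Rounded to 4 decimal places: z = 15.6716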